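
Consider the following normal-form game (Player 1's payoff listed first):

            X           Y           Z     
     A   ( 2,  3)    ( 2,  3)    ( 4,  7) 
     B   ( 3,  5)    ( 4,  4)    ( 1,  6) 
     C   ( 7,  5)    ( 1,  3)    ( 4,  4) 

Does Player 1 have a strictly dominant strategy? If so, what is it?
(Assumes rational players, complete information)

No strictly dominant strategy exists for Player 1

Work:
A strategy strictly dominates another if it gives a strictly higher payoff against every opponent action. Compare each pair of P1's strategies column-by-column:
  A vs B: [2 vs 3, 2 vs 4, 4 vs 1] → A does not strictly dominate B (column X: 2 ≤ 3)
  A vs C: [2 vs 7, 2 vs 1, 4 vs 4] → A does not strictly dominate C (column X: 2 ≤ 7)
  B vs A: [3 vs 2, 4 vs 2, 1 vs 4] → B does not strictly dominate A (column Z: 1 ≤ 4)
  B vs C: [3 vs 7, 4 vs 1, 1 vs 4] → B does not strictly dominate C (column X: 3 ≤ 7)
  C vs A: [7 vs 2, 1 vs 2, 4 vs 4] → C does not strictly dominate A (column Y: 1 ≤ 2)
  C vs B: [7 vs 3, 1 vs 4, 4 vs 1] → C does not strictly dominate B (column Y: 1 ≤ 4)
No single strategy strictly dominates all others → no strictly dominant strategy.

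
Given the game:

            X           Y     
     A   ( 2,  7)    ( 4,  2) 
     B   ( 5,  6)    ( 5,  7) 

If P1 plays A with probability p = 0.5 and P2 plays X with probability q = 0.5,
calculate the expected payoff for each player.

E[P1] = 4.0, E[P2] = 5.5

Work:
E[P1] = p·q·π₁(A,X) + p·(1-q)·π₁(A,Y) + (1-p)·q·π₁(B,X) + (1-p)·(1-q)·π₁(B,Y)
= 0.5·0.5·2 + 0.5·0.5·4 + 0.5·0.5·5 + 0.5·0.5·5
= 4.0

E[P2] = 5.5 (similar calculation)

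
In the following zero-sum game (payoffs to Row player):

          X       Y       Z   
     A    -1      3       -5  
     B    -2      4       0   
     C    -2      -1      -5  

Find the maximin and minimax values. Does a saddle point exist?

Maximin = -2, Minimax = -1, Saddle: False

Work:
Row minimums: [-5, -2, -5] → maximin = -2
Column maximums: [-1, 4, 0] → minimax = -1
No saddle point (maximin ≠ minimax). Mixed strategy needed.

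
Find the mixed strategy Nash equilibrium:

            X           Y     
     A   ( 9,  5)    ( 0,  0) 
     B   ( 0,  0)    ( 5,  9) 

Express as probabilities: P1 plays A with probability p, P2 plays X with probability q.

p = 0.6429, q = 0.3571

Work:
Find probabilities that make opponent indifferent:
P2 chooses q to make P1 indifferent between A and B
P1 chooses p to make P2 indifferent between X and Y
Mixed NE: P1 plays (A: 0.6429, B: 0.3571), P2 plays (X: 0.3571, Y: 0.6429)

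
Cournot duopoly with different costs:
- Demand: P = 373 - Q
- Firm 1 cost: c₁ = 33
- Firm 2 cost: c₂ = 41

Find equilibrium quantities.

q₁* = 116.0, q₂* = 108.0

Work:
Reaction: q₁ = (373 - 33 - q₂)/2
Reaction: q₂ = (373 - 41 - q₁)/2
Solve simultaneously:
q₁* = (373 - 2×33 + 41)/3 = 116.0
q₂* = (373 - 2×41 + 33)/3 = 108.0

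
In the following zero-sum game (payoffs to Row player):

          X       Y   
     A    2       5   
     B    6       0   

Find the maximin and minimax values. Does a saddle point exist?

Maximin = 2, Minimax = 5, Saddle: False

Work:
Row minimums: [2, 0] → maximin = 2
Column maximums: [6, 5] → minimax = 5
No saddle point (maximin ≠ minimax). Mixed strategy needed.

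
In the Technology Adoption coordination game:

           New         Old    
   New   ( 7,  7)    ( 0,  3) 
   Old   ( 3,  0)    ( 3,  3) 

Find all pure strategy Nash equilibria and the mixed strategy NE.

Pure NE: (New, New) and (Old, Old); Mixed NE: p = 0.4286, q = 0.4286

Work:
Check pure NE:
(New, New): (7, 7) - no unilateral deviation beneficial
(Old, Old): (3, 3) - no unilateral deviation beneficial
Mixed NE: P1 plays New with p = 0.4286, P2 plays New with q = 0.4286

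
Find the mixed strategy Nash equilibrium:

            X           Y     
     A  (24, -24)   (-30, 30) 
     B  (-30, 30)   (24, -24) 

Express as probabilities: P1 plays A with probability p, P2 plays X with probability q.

p = 0.5, q = 0.5

Work:
Find probabilities that make opponent indifferent:
P2 chooses q to make P1 indifferent between A and B
P1 chooses p to make P2 indifferent between X and Y
Mixed NE: P1 plays (A: 0.5, B: 0.5), P2 plays (X: 0.5, Y: 0.5)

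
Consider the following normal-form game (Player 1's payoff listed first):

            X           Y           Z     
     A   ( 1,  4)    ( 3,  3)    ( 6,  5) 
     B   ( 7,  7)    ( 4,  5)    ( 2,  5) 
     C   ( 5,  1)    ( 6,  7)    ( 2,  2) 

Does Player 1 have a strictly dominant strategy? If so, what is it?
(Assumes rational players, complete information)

No strictly dominant strategy exists for Player 1

Work:
A strategy strictly dominates another if it gives a strictly higher payoff against every opponent action. Compare each pair of P1's strategies column-by-column:
  A vs B: [1 vs 7, 3 vs 4, 6 vs 2] → A does not strictly dominate B (column X: 1 ≤ 7)
  A vs C: [1 vs 5, 3 vs 6, 6 vs 2] → A does not strictly dominate C (column X: 1 ≤ 5)
  B vs A: [7 vs 1, 4 vs 3, 2 vs 6] → B does not strictly dominate A (column Z: 2 ≤ 6)
  B vs C: [7 vs 5, 4 vs 6, 2 vs 2] → B does not strictly dominate C (column Y: 4 ≤ 6)
  C vs A: [5 vs 1, 6 vs 3, 2 vs 6] → C does not strictly dominate A (column Z: 2 ≤ 6)
  C vs B: [5 vs 7, 6 vs 4, 2 vs 2] → C does not strictly dominate B (column X: 5 ≤ 7)
No single strategy strictly dominates all others → no strictly dominant strategy.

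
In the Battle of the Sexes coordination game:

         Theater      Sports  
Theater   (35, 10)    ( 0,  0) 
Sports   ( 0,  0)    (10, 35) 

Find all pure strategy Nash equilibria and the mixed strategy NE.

Pure NE: (Theater, Theater) and (Sports, Sports); Mixed NE: p = 0.7778, q = 0.2222

Work:
Check pure NE:
(Theater, Theater): (35, 10) - no unilateral deviation beneficial
(Sports, Sports): (10, 35) - no unilateral deviation beneficial
Mixed NE: P1 plays Theater with p = 0.7778, P2 plays Theater with q = 0.2222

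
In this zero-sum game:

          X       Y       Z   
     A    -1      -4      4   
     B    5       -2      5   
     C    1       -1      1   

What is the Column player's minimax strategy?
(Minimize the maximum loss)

Column should play Y, value = -1

Work:
Column player minimizes Row's maximum payoff:
Column X: max payoff to Row = 5
Column Y: max payoff to Row = -1
Column Z: max payoff to Row = 5
Minimum is -1, achieved by column Y.
Minimax strategy: Y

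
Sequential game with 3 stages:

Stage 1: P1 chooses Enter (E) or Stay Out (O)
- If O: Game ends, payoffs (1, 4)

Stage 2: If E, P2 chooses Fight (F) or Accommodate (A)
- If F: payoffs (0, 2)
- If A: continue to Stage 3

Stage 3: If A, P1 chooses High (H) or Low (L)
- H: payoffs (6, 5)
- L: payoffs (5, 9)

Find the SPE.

SPE: (E, A, H); Outcome (6, 5)

Work:
Stage 3: P1 chooses H (6 vs 5)
Stage 2: P2: F->2, A->5 (anticipating H). Choose A
Stage 1: P1: O->1, E->6 (anticipating A, H). Choose E
SPE path: E -> A -> H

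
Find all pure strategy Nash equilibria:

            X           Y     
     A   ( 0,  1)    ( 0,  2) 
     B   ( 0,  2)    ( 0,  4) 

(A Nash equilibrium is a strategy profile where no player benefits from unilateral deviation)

Nash equilibrium: (A, Y), (B, Y)

Work:
Best responses:
  P1 vs X: payoffs [0, 0] → best response A/B (payoff 0)
  P1 vs Y: payoffs [0, 0] → best response A/B (payoff 0)
  P2 vs A: payoffs [1, 2] → best response Y (payoff 2)
  P2 vs B: payoffs [2, 4] → best response Y (payoff 4)
Mutual best responses: (A,Y), (B,Y) → Nash equilibria.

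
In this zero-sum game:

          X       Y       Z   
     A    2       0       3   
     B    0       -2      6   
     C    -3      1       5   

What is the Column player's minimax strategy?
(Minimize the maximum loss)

Column should play Y, value = 1

Work:
Column player minimizes Row's maximum payoff:
Column X: max payoff to Row = 2
Column Y: max payoff to Row = 1
Column Z: max payoff to Row = 6
Minimum is 1, achieved by column Y.
Minimax strategy: Y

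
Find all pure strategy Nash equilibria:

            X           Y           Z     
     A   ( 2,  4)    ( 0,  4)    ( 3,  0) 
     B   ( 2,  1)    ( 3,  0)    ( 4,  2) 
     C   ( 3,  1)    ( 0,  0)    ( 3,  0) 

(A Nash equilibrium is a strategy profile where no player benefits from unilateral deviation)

Nash equilibrium: (B, Z), (C, X)

Work:
Best responses:
  P1 vs X: payoffs [2, 2, 3] → best response C (payoff 3)
  P1 vs Y: payoffs [0, 3, 0] → best response B (payoff 3)
  P1 vs Z: payoffs [3, 4, 3] → best response B (payoff 4)
  P2 vs A: payoffs [4, 4, 0] → best response X/Y (payoff 4)
  P2 vs B: payoffs [1, 0, 2] → best response Z (payoff 2)
  P2 vs C: payoffs [1, 0, 0] → best response X (payoff 1)
Mutual best responses: (B,Z), (C,X) → Nash equilibria.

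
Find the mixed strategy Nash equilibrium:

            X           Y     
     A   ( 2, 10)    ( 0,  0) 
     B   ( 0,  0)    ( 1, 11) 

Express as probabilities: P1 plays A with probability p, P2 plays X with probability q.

p = 0.5238, q = 0.3333

Work:
Find probabilities that make opponent indifferent:
P2 chooses q to make P1 indifferent between A and B
P1 chooses p to make P2 indifferent between X and Y
Mixed NE: P1 plays (A: 0.5238, B: 0.4762), P2 plays (X: 0.3333, Y: 0.6667)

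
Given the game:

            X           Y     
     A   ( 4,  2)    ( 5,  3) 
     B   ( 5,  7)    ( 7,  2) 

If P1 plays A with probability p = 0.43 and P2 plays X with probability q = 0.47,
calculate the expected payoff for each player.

E[P1] = 5.4021, E[P2] = 3.5674

Work:
E[P1] = p·q·π₁(A,X) + p·(1-q)·π₁(A,Y) + (1-p)·q·π₁(B,X) + (1-p)·(1-q)·π₁(B,Y)
= 0.43·0.47·4 + 0.43·0.53·5 + 0.57·0.47·5 + 0.57·0.53·7
= 5.4021

E[P2] = 3.5674 (similar calculation)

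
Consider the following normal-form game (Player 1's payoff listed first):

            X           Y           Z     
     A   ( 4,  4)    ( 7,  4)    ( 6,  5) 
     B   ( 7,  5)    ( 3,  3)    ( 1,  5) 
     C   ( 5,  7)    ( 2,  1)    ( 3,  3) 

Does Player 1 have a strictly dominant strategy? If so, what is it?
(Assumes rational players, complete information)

No strictly dominant strategy exists for Player 1

Work:
A strategy strictly dominates another if it gives a strictly higher payoff against every opponent action. Compare each pair of P1's strategies column-by-column:
  A vs B: [4 vs 7, 7 vs 3, 6 vs 1] → A does not strictly dominate B (column X: 4 ≤ 7)
  A vs C: [4 vs 5, 7 vs 2, 6 vs 3] → A does not strictly dominate C (column X: 4 ≤ 5)
  B vs A: [7 vs 4, 3 vs 7, 1 vs 6] → B does not strictly dominate A (column Y: 3 ≤ 7)
  B vs C: [7 vs 5, 3 vs 2, 1 vs 3] → B does not strictly dominate C (column Z: 1 ≤ 3)
  C vs A: [5 vs 4, 2 vs 7, 3 vs 6] → C does not strictly dominate A (column Y: 2 ≤ 7)
  C vs B: [5 vs 7, 2 vs 3, 3 vs 1] → C does not strictly dominate B (column X: 5 ≤ 7)
No single strategy strictly dominates all others → no strictly dominant strategy.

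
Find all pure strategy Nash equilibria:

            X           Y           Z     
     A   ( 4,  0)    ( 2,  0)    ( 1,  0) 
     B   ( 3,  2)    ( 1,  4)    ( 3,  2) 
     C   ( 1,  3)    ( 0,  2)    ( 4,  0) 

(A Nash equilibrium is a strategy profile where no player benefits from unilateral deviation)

Nash equilibrium: (A, X), (A, Y)

Work:
Best responses:
  P1 vs X: payoffs [4, 3, 1] → best response A (payoff 4)
  P1 vs Y: payoffs [2, 1, 0] → best response A (payoff 2)
  P1 vs Z: payoffs [1, 3, 4] → best response C (payoff 4)
  P2 vs A: payoffs [0, 0, 0] → best response X/Y/Z (payoff 0)
  P2 vs B: payoffs [2, 4, 2] → best response Y (payoff 4)
  P2 vs C: payoffs [3, 2, 0] → best response X (payoff 3)
Mutual best responses: (A,X), (A,Y) → Nash equilibria.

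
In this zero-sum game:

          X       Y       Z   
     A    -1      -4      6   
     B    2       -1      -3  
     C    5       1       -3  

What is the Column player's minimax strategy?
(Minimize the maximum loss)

Column should play Y, value = 1

Work:
Column player minimizes Row's maximum payoff:
Column X: max payoff to Row = 5
Column Y: max payoff to Row = 1
Column Z: max payoff to Row = 6
Minimum is 1, achieved by column Y.
Minimax strategy: Y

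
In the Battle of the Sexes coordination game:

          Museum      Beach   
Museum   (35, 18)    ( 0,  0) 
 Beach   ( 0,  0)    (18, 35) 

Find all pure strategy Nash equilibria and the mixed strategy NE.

Pure NE: (Museum, Museum) and (Beach, Beach); Mixed NE: p = 0.6604, q = 0.3396

Work:
Check pure NE:
(Museum, Museum): (35, 18) - no unilateral deviation beneficial
(Beach, Beach): (18, 35) - no unilateral deviation beneficial
Mixed NE: P1 plays Museum with p = 0.6604, P2 plays Museum with q = 0.3396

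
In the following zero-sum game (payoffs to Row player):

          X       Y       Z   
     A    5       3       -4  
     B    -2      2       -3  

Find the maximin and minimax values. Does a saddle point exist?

Maximin = -3, Minimax = -3, Saddle: True

Work:
Row minimums: [-4, -3] → maximin = -3
Column maximums: [5, 3, -3] → minimax = -3
Saddle point exists! Game value = -3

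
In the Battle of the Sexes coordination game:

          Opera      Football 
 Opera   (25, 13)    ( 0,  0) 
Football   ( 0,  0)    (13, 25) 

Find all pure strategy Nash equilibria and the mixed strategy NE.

Pure NE: (Opera, Opera) and (Football, Football); Mixed NE: p = 0.6579, q = 0.3421

Work:
Check pure NE:
(Opera, Opera): (25, 13) - no unilateral deviation beneficial
(Football, Football): (13, 25) - no unilateral deviation beneficial
Mixed NE: P1 plays Opera with p = 0.6579, P2 plays Opera with q = 0.3421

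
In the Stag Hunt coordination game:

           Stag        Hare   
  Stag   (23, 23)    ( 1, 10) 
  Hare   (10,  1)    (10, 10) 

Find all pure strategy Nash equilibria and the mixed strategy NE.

Pure NE: (Stag, Stag) and (Hare, Hare); Mixed NE: p = 0.4091, q = 0.4091

Work:
Check pure NE:
(Stag, Stag): (23, 23) - no unilateral deviation beneficial
(Hare, Hare): (10, 10) - no unilateral deviation beneficial
Mixed NE: P1 plays Stag with p = 0.4091, P2 plays Stag with q = 0.4091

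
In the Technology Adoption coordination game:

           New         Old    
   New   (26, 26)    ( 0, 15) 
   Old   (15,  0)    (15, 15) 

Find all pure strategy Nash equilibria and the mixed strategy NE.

Pure NE: (New, New) and (Old, Old); Mixed NE: p = 0.5769, q = 0.5769

Work:
Check pure NE:
(New, New): (26, 26) - no unilateral deviation beneficial
(Old, Old): (15, 15) - no unilateral deviation beneficial
Mixed NE: P1 plays New with p = 0.5769, P2 plays New with q = 0.5769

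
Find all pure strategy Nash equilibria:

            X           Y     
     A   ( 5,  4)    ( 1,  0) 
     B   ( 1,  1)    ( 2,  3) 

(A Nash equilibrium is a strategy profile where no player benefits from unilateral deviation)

Nash equilibrium: (A, X), (B, Y)

Work:
Best responses:
  P1 vs X: payoffs [5, 1] → best response A (payoff 5)
  P1 vs Y: payoffs [1, 2] → best response B (payoff 2)
  P2 vs A: payoffs [4, 0] → best response X (payoff 4)
  P2 vs B: payoffs [1, 3] → best response Y (payoff 3)
Mutual best responses: (A,X), (B,Y) → Nash equilibria.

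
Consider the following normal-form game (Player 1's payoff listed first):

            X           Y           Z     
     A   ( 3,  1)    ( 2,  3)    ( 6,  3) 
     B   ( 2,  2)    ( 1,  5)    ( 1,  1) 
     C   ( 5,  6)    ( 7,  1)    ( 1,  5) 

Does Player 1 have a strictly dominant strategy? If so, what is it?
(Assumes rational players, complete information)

No strictly dominant strategy exists for Player 1

Work:
A strategy strictly dominates another if it gives a strictly higher payoff against every opponent action. Compare each pair of P1's strategies column-by-column:
  A vs B: [3 vs 2, 2 vs 1, 6 vs 1] → A strictly dominates B
  A vs C: [3 vs 5, 2 vs 7, 6 vs 1] → A does not strictly dominate C (column X: 3 ≤ 5)
  B vs A: [2 vs 3, 1 vs 2, 1 vs 6] → B does not strictly dominate A (column X: 2 ≤ 3)
  B vs C: [2 vs 5, 1 vs 7, 1 vs 1] → B does not strictly dominate C (column X: 2 ≤ 5)
  C vs A: [5 vs 3, 7 vs 2, 1 vs 6] → C does not strictly dominate A (column Z: 1 ≤ 6)
  C vs B: [5 vs 2, 7 vs 1, 1 vs 1] → C does not strictly dominate B (column Z: 1 ≤ 1)
No single strategy strictly dominates all others → no strictly dominant strategy.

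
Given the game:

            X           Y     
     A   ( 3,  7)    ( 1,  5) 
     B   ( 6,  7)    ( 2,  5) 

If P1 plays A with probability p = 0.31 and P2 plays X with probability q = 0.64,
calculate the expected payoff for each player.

E[P1] = 3.8532, E[P2] = 6.28

Work:
E[P1] = p·q·π₁(A,X) + p·(1-q)·π₁(A,Y) + (1-p)·q·π₁(B,X) + (1-p)·(1-q)·π₁(B,Y)
= 0.31·0.64·3 + 0.31·0.36·1 + 0.69·0.64·6 + 0.69·0.36·2
= 3.8532

E[P2] = 6.28 (similar calculation)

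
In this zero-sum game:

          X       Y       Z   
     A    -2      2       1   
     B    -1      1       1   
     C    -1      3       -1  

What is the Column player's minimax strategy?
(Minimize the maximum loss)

Column should play X, value = -1

Work:
Column player minimizes Row's maximum payoff:
Column X: max payoff to Row = -1
Column Y: max payoff to Row = 3
Column Z: max payoff to Row = 1
Minimum is -1, achieved by column X.
Minimax strategy: X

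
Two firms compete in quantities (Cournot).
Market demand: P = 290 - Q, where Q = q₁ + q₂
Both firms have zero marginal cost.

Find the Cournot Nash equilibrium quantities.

q₁* = q₂* = 96.67; P* = 96.67

Work:
Profit: π_i = P·q_i = (a - q_i - q_j)·q_i
FOC: ∂π_i/∂q_i = a - 2q_i - q_j = 0
Reaction function: q_i = (290 - q_j)/2
Symmetry: q* = 290/3 = 96.67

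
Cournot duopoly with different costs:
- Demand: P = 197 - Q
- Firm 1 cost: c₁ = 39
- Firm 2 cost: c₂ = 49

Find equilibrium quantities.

q₁* = 56.0, q₂* = 46.0

Work:
Reaction: q₁ = (197 - 39 - q₂)/2
Reaction: q₂ = (197 - 49 - q₁)/2
Solve simultaneously:
q₁* = (197 - 2×39 + 49)/3 = 56.0
q₂* = (197 - 2×49 + 39)/3 = 46.0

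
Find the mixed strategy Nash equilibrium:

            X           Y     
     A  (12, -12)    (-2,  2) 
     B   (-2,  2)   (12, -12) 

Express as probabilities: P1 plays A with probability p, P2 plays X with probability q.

p = 0.5, q = 0.5

Work:
Find probabilities that make opponent indifferent:
P2 chooses q to make P1 indifferent between A and B
P1 chooses p to make P2 indifferent between X and Y
Mixed NE: P1 plays (A: 0.5, B: 0.5), P2 plays (X: 0.5, Y: 0.5)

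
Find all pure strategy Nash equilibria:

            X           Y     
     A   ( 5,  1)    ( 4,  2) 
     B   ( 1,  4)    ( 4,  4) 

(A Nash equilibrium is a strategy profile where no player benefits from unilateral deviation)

Nash equilibrium: (A, Y), (B, Y)

Work:
Best responses:
  P1 vs X: payoffs [5, 1] → best response A (payoff 5)
  P1 vs Y: payoffs [4, 4] → best response A/B (payoff 4)
  P2 vs A: payoffs [1, 2] → best response Y (payoff 2)
  P2 vs B: payoffs [4, 4] → best response X/Y (payoff 4)
Mutual best responses: (A,Y), (B,Y) → Nash equilibria.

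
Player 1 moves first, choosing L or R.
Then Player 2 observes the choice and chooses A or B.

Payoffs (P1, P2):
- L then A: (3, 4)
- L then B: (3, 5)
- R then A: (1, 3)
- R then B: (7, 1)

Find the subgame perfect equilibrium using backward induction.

P1 plays L, P2 plays B after L and A after R; Payoff (3, 5)

Work:
Backward induction:
After L: P2 chooses B → P1 gets 3
After R: P2 chooses A → P1 gets 1
P1 chooses L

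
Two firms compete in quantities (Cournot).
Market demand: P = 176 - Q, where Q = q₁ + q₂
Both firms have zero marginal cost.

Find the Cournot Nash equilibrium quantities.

q₁* = q₂* = 58.67; P* = 58.67

Work:
Profit: π_i = P·q_i = (a - q_i - q_j)·q_i
FOC: ∂π_i/∂q_i = a - 2q_i - q_j = 0
Reaction function: q_i = (176 - q_j)/2
Symmetry: q* = 176/3 = 58.67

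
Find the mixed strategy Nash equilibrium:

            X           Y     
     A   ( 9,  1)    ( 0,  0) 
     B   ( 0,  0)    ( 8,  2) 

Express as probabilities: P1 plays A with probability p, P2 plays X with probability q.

p = 0.6667, q = 0.4706

Work:
Find probabilities that make opponent indifferent:
P2 chooses q to make P1 indifferent between A and B
P1 chooses p to make P2 indifferent between X and Y
Mixed NE: P1 plays (A: 0.6667, B: 0.3333), P2 plays (X: 0.4706, Y: 0.5294)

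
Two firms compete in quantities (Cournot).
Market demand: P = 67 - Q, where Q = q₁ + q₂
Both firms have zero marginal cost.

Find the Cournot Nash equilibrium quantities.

q₁* = q₂* = 22.33; P* = 22.33

Work:
Profit: π_i = P·q_i = (a - q_i - q_j)·q_i
FOC: ∂π_i/∂q_i = a - 2q_i - q_j = 0
Reaction function: q_i = (67 - q_j)/2
Symmetry: q* = 67/3 = 22.33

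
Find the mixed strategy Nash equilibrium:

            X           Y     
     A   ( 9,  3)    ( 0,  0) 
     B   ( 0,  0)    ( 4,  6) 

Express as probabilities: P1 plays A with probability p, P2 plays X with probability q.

p = 0.6667, q = 0.3077

Work:
Find probabilities that make opponent indifferent:
P2 chooses q to make P1 indifferent between A and B
P1 chooses p to make P2 indifferent between X and Y
Mixed NE: P1 plays (A: 0.6667, B: 0.3333), P2 plays (X: 0.3077, Y: 0.6923)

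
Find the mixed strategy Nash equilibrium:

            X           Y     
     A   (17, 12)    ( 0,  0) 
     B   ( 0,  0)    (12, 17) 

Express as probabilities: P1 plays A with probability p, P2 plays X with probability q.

p = 0.5862, q = 0.4138

Work:
Find probabilities that make opponent indifferent:
P2 chooses q to make P1 indifferent between A and B
P1 chooses p to make P2 indifferent between X and Y
Mixed NE: P1 plays (A: 0.5862, B: 0.4138), P2 plays (X: 0.4138, Y: 0.5862)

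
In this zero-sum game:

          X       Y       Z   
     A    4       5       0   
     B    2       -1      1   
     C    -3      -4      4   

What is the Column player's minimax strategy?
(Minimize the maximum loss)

Column should play X or Z (all achieve the minimum), value = 4

Work:
Column player minimizes Row's maximum payoff:
Column X: max payoff to Row = 4
Column Y: max payoff to Row = 5
Column Z: max payoff to Row = 4
Minimum is 4, achieved by columns X, Z (tied).
Each of X or Z is a minimax strategy.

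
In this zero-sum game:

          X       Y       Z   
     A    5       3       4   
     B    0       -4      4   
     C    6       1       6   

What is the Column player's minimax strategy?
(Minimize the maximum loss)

Column should play Y, value = 3

Work:
Column player minimizes Row's maximum payoff:
Column X: max payoff to Row = 6
Column Y: max payoff to Row = 3
Column Z: max payoff to Row = 6
Minimum is 3, achieved by column Y.
Minimax strategy: Y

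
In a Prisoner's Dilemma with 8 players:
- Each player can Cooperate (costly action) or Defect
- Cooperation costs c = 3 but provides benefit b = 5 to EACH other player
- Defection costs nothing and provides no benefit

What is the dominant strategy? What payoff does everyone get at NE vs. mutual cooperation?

Dominant: Defect; NE payoff = 0; Coop payoff = 32

Work:
Defect dominates (saves cost c = 3, benefit to others is external)
NE: All defect → everyone gets 0
If all cooperate: each receives (7)×5 - 3 = 32
Social dilemma: 32 > 0 but NE gives 0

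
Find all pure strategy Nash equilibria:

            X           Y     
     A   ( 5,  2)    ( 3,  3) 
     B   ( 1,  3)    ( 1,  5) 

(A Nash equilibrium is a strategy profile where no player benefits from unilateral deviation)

Nash equilibrium: (A, Y)

Work:
Best responses:
  P1 vs X: payoffs [5, 1] → best response A (payoff 5)
  P1 vs Y: payoffs [3, 1] → best response A (payoff 3)
  P2 vs A: payoffs [2, 3] → best response Y (payoff 3)
  P2 vs B: payoffs [3, 5] → best response Y (payoff 5)
Mutual best responses: (A,Y) → Nash equilibria.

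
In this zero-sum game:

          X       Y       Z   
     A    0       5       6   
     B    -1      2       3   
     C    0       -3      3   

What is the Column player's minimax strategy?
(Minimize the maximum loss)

Column should play X, value = 0

Work:
Column player minimizes Row's maximum payoff:
Column X: max payoff to Row = 0
Column Y: max payoff to Row = 5
Column Z: max payoff to Row = 6
Minimum is 0, achieved by column X.
Minimax strategy: X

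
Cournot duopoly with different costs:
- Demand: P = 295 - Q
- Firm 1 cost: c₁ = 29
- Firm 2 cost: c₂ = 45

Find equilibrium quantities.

q₁* = 94.0, q₂* = 78.0

Work:
Reaction: q₁ = (295 - 29 - q₂)/2
Reaction: q₂ = (295 - 45 - q₁)/2
Solve simultaneously:
q₁* = (295 - 2×29 + 45)/3 = 94.0
q₂* = (295 - 2×45 + 29)/3 = 78.0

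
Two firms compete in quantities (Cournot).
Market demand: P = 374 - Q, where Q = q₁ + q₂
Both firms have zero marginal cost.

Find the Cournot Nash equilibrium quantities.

q₁* = q₂* = 124.67; P* = 124.67

Work:
Profit: π_i = P·q_i = (a - q_i - q_j)·q_i
FOC: ∂π_i/∂q_i = a - 2q_i - q_j = 0
Reaction function: q_i = (374 - q_j)/2
Symmetry: q* = 374/3 = 124.67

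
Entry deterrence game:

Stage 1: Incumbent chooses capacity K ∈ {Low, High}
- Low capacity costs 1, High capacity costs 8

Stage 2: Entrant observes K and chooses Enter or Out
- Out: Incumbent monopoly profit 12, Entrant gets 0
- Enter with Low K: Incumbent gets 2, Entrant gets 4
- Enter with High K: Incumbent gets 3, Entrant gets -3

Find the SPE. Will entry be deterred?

SPE: (High, Enter|Low, Out|High); Entry deterred. Incumbent net profit = 4

Work:
After Low K: Entrant enters (4 > 0)
After High K: Entrant stays out (-3 < 0)
Incumbent: Low → 2−1=1, High → 12−8=4
Incumbent chooses High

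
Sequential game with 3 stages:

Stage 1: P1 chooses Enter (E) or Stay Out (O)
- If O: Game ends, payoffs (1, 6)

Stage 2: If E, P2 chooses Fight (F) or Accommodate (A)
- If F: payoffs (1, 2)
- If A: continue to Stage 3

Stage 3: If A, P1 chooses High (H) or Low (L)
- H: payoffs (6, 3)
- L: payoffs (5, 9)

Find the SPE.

SPE: (E, A, H); Outcome (6, 3)

Work:
Stage 3: P1 chooses H (6 vs 5)
Stage 2: P2: F->2, A->3 (anticipating H). Choose A
Stage 1: P1: O->1, E->6 (anticipating A, H). Choose E
SPE path: E -> A -> H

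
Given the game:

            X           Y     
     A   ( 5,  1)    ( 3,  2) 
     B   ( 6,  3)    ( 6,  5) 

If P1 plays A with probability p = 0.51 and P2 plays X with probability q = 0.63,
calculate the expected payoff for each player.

E[P1] = 5.1126, E[P2] = 2.5313

Work:
E[P1] = p·q·π₁(A,X) + p·(1-q)·π₁(A,Y) + (1-p)·q·π₁(B,X) + (1-p)·(1-q)·π₁(B,Y)
= 0.51·0.63·5 + 0.51·0.37·3 + 0.49·0.63·6 + 0.49·0.37·6
= 5.1126

E[P2] = 2.5313 (similar calculation)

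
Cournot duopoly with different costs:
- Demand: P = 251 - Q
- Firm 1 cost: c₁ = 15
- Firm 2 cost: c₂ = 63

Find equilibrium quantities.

q₁* = 94.67, q₂* = 46.67

Work:
Reaction: q₁ = (251 - 15 - q₂)/2
Reaction: q₂ = (251 - 63 - q₁)/2
Solve simultaneously:
q₁* = (251 - 2×15 + 63)/3 = 94.67
q₂* = (251 - 2×63 + 15)/3 = 46.67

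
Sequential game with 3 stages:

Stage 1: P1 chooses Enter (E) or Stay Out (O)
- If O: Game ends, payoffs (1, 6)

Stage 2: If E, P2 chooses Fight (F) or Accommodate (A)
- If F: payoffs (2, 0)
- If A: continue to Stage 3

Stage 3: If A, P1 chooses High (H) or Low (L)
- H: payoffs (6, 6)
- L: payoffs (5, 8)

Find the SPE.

SPE: (E, A, H); Outcome (6, 6)

Work:
Stage 3: P1 chooses H (6 vs 5)
Stage 2: P2: F->0, A->6 (anticipating H). Choose A
Stage 1: P1: O->1, E->6 (anticipating A, H). Choose E
SPE path: E -> A -> H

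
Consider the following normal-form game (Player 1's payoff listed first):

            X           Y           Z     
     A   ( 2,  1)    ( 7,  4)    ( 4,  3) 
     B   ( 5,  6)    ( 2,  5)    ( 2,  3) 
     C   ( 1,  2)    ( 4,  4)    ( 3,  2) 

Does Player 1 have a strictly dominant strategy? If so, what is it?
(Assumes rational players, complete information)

No strictly dominant strategy exists for Player 1

Work:
A strategy strictly dominates another if it gives a strictly higher payoff against every opponent action. Compare each pair of P1's strategies column-by-column:
  A vs B: [2 vs 5, 7 vs 2, 4 vs 2] → A does not strictly dominate B (column X: 2 ≤ 5)
  A vs C: [2 vs 1, 7 vs 4, 4 vs 3] → A strictly dominates C
  B vs A: [5 vs 2, 2 vs 7, 2 vs 4] → B does not strictly dominate A (column Y: 2 ≤ 7)
  B vs C: [5 vs 1, 2 vs 4, 2 vs 3] → B does not strictly dominate C (column Y: 2 ≤ 4)
  C vs A: [1 vs 2, 4 vs 7, 3 vs 4] → C does not strictly dominate A (column X: 1 ≤ 2)
  C vs B: [1 vs 5, 4 vs 2, 3 vs 2] → C does not strictly dominate B (column X: 1 ≤ 5)
No single strategy strictly dominates all others → no strictly dominant strategy.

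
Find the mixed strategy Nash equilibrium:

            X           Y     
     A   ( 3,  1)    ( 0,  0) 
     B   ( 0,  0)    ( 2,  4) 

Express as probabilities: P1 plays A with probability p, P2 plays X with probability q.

p = 0.8, q = 0.4

Work:
Find probabilities that make opponent indifferent:
P2 chooses q to make P1 indifferent between A and B
P1 chooses p to make P2 indifferent between X and Y
Mixed NE: P1 plays (A: 0.8, B: 0.2), P2 plays (X: 0.4, Y: 0.6)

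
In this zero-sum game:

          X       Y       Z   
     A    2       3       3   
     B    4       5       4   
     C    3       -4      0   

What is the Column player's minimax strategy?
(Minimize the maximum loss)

Column should play X or Z (all achieve the minimum), value = 4

Work:
Column player minimizes Row's maximum payoff:
Column X: max payoff to Row = 4
Column Y: max payoff to Row = 5
Column Z: max payoff to Row = 4
Minimum is 4, achieved by columns X, Z (tied).
Each of X or Z is a minimax strategy.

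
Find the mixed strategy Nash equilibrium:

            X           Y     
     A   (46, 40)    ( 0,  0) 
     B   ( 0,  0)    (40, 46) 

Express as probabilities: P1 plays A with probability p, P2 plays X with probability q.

p = 0.5349, q = 0.4651

Work:
Find probabilities that make opponent indifferent:
P2 chooses q to make P1 indifferent between A and B
P1 chooses p to make P2 indifferent between X and Y
Mixed NE: P1 plays (A: 0.5349, B: 0.4651), P2 plays (X: 0.4651, Y: 0.5349)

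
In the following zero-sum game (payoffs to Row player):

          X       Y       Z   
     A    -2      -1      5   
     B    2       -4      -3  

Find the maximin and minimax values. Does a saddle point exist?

Maximin = -2, Minimax = -1, Saddle: False

Work:
Row minimums: [-2, -4] → maximin = -2
Column maximums: [2, -1, 5] → minimax = -1
No saddle point (maximin ≠ minimax). Mixed strategy needed.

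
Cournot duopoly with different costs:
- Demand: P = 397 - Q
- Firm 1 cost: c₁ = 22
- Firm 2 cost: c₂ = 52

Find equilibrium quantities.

q₁* = 135.0, q₂* = 105.0

Work:
Reaction: q₁ = (397 - 22 - q₂)/2
Reaction: q₂ = (397 - 52 - q₁)/2
Solve simultaneously:
q₁* = (397 - 2×22 + 52)/3 = 135.0
q₂* = (397 - 2×52 + 22)/3 = 105.0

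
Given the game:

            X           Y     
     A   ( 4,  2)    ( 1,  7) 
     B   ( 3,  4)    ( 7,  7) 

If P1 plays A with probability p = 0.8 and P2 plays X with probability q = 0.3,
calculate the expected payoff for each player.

E[P1] = 2.68, E[P2] = 5.62

Work:
E[P1] = p·q·π₁(A,X) + p·(1-q)·π₁(A,Y) + (1-p)·q·π₁(B,X) + (1-p)·(1-q)·π₁(B,Y)
= 0.8·0.3·4 + 0.8·0.7·1 + 0.2·0.3·3 + 0.2·0.7·7
= 2.68

E[P2] = 5.62 (similar calculation)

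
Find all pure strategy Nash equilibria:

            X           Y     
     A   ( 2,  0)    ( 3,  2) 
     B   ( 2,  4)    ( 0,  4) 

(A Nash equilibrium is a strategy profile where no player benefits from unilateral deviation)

Nash equilibrium: (A, Y), (B, X)

Work:
Best responses:
  P1 vs X: payoffs [2, 2] → best response A/B (payoff 2)
  P1 vs Y: payoffs [3, 0] → best response A (payoff 3)
  P2 vs A: payoffs [0, 2] → best response Y (payoff 2)
  P2 vs B: payoffs [4, 4] → best response X/Y (payoff 4)
Mutual best responses: (A,Y), (B,X) → Nash equilibria.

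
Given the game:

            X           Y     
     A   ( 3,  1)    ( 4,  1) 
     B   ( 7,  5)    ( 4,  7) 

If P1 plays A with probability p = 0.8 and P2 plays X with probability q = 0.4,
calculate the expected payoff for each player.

E[P1] = 3.92, E[P2] = 2.04

Work:
E[P1] = p·q·π₁(A,X) + p·(1-q)·π₁(A,Y) + (1-p)·q·π₁(B,X) + (1-p)·(1-q)·π₁(B,Y)
= 0.8·0.4·3 + 0.8·0.6·4 + 0.2·0.4·7 + 0.2·0.6·4
= 3.92

E[P2] = 2.04 (similar calculation)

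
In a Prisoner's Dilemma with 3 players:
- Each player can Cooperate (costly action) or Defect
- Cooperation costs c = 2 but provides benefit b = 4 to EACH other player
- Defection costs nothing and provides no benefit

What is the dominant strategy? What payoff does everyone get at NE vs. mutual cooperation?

Dominant: Defect; NE payoff = 0; Coop payoff = 6

Work:
Defect dominates (saves cost c = 2, benefit to others is external)
NE: All defect → everyone gets 0
If all cooperate: each receives (2)×4 - 2 = 6
Social dilemma: 6 > 0 but NE gives 0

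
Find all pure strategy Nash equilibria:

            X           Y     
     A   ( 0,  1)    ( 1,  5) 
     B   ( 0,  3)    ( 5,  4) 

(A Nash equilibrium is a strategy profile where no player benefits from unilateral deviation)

Nash equilibrium: (B, Y)

Work:
Best responses:
  P1 vs X: payoffs [0, 0] → best response A/B (payoff 0)
  P1 vs Y: payoffs [1, 5] → best response B (payoff 5)
  P2 vs A: payoffs [1, 5] → best response Y (payoff 5)
  P2 vs B: payoffs [3, 4] → best response Y (payoff 4)
Mutual best responses: (B,Y) → Nash equilibria.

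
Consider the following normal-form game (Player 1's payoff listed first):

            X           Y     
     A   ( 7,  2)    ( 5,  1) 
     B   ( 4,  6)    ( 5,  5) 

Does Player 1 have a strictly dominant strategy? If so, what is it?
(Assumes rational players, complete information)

No strictly dominant strategy exists for Player 1

Work:
A strategy strictly dominates another if it gives a strictly higher payoff against every opponent action. Compare each pair of P1's strategies column-by-column:
  A vs B: [7 vs 4, 5 vs 5] → A does not strictly dominate B (column Y: 5 ≤ 5)
  B vs A: [4 vs 7, 5 vs 5] → B does not strictly dominate A (column X: 4 ≤ 7)
No single strategy strictly dominates all others → no strictly dominant strategy.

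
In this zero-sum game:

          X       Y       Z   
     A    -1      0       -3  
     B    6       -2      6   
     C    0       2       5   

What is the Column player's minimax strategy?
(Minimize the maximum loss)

Column should play Y, value = 2

Work:
Column player minimizes Row's maximum payoff:
Column X: max payoff to Row = 6
Column Y: max payoff to Row = 2
Column Z: max payoff to Row = 6
Minimum is 2, achieved by column Y.
Minimax strategy: Y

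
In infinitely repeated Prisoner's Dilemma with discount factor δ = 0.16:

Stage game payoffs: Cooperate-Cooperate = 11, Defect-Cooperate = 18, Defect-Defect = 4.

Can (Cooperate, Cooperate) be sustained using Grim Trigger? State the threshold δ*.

δ* = 0.5; since δ = 0.16 < 0.5, cooperation cannot be sustained

Work:
For Grim Trigger:
Cooperate forever: 11/(1-δ)
Defect then punished: 18 + 4·δ/(1-δ)
Need: 11/(1-δ) ≥ 18 + 4·δ/(1-δ)
Solving: δ ≥ (T-R)/(T-P) = (18-11)/(18-4) = 0.5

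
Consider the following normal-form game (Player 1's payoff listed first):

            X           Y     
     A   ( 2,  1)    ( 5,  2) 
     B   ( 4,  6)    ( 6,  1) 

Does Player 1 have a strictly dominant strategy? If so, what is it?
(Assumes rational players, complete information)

Yes, Player 1's strictly dominant strategy is B

Work:
A strategy strictly dominates another if it gives a strictly higher payoff against every opponent action. Compare each pair of P1's strategies column-by-column:
  A vs B: [2 vs 4, 5 vs 6] → A does not strictly dominate B (column X: 2 ≤ 4)
  B vs A: [4 vs 2, 6 vs 5] → B strictly dominates A
B strictly dominates every other strategy → strictly dominant.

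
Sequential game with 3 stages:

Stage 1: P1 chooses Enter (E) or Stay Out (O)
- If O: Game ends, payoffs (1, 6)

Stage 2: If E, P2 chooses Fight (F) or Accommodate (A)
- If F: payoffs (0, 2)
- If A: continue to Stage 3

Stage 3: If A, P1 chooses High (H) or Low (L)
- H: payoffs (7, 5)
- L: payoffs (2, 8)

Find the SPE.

SPE: (E, A, H); Outcome (7, 5)

Work:
Stage 3: P1 chooses H (7 vs 2)
Stage 2: P2: F->2, A->5 (anticipating H). Choose A
Stage 1: P1: O->1, E->7 (anticipating A, H). Choose E
SPE path: E -> A -> H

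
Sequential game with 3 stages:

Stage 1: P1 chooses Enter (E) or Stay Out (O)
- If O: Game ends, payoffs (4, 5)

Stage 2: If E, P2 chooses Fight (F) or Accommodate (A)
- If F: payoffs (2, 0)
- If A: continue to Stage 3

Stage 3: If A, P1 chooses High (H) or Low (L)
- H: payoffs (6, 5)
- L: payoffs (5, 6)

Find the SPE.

SPE: (E, A, H); Outcome (6, 5)

Work:
Stage 3: P1 chooses H (6 vs 5)
Stage 2: P2: F->0, A->5 (anticipating H). Choose A
Stage 1: P1: O->4, E->6 (anticipating A, H). Choose E
SPE path: E -> A -> H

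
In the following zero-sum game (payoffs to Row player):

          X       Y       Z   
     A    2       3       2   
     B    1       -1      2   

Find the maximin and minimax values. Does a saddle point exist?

Maximin = 2, Minimax = 2, Saddle: True

Work:
Row minimums: [2, -1] → maximin = 2
Column maximums: [2, 3, 2] → minimax = 2
Saddle point exists! Game value = 2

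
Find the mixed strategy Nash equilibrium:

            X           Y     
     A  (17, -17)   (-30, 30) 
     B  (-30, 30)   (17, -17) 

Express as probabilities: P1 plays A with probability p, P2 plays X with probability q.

p = 0.5, q = 0.5

Work:
Find probabilities that make opponent indifferent:
P2 chooses q to make P1 indifferent between A and B
P1 chooses p to make P2 indifferent between X and Y
Mixed NE: P1 plays (A: 0.5, B: 0.5), P2 plays (X: 0.5, Y: 0.5)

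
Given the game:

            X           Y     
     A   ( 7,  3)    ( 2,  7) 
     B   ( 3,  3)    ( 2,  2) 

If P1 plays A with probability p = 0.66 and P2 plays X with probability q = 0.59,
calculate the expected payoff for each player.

E[P1] = 4.1476, E[P2] = 3.943

Work:
E[P1] = p·q·π₁(A,X) + p·(1-q)·π₁(A,Y) + (1-p)·q·π₁(B,X) + (1-p)·(1-q)·π₁(B,Y)
= 0.66·0.59·7 + 0.66·0.41·2 + 0.34·0.59·3 + 0.34·0.41·2
= 4.1476

E[P2] = 3.943 (similar calculation)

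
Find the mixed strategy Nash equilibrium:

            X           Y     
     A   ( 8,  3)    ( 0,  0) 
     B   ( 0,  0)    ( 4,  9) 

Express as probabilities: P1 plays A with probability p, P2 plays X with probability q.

p = 0.75, q = 0.3333

Work:
Find probabilities that make opponent indifferent:
P2 chooses q to make P1 indifferent between A and B
P1 chooses p to make P2 indifferent between X and Y
Mixed NE: P1 plays (A: 0.75, B: 0.25), P2 plays (X: 0.3333, Y: 0.6667)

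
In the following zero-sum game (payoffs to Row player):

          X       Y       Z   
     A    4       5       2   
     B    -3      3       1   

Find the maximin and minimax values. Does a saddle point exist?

Maximin = 2, Minimax = 2, Saddle: True

Work:
Row minimums: [2, -3] → maximin = 2
Column maximums: [4, 5, 2] → minimax = 2
Saddle point exists! Game value = 2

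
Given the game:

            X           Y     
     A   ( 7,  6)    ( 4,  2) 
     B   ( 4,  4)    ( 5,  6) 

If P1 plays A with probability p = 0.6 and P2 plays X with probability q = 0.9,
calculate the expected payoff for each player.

E[P1] = 5.66, E[P2] = 5.04

Work:
E[P1] = p·q·π₁(A,X) + p·(1-q)·π₁(A,Y) + (1-p)·q·π₁(B,X) + (1-p)·(1-q)·π₁(B,Y)
= 0.6·0.9·7 + 0.6·0.1·4 + 0.4·0.9·4 + 0.4·0.1·5
= 5.66

E[P2] = 5.04 (similar calculation)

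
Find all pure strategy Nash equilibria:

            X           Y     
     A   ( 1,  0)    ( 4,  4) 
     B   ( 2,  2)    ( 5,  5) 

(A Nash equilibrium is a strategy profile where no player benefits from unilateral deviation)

Nash equilibrium: (B, Y)

Work:
Best responses:
  P1 vs X: payoffs [1, 2] → best response B (payoff 2)
  P1 vs Y: payoffs [4, 5] → best response B (payoff 5)
  P2 vs A: payoffs [0, 4] → best response Y (payoff 4)
  P2 vs B: payoffs [2, 5] → best response Y (payoff 5)
Mutual best responses: (B,Y) → Nash equilibria.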